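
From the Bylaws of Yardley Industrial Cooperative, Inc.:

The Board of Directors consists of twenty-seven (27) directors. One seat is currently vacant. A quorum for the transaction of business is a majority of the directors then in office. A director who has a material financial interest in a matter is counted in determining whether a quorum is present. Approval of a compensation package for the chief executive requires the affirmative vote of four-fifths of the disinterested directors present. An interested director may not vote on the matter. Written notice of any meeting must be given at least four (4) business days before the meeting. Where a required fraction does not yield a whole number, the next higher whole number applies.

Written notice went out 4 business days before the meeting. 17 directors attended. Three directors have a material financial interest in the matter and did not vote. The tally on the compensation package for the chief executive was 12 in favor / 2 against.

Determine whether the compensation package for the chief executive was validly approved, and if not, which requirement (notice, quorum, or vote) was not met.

Valid — all requirements satisfied.

Notice: 4 business days given; 4 required (4 ≥ 4). Satisfied.
Quorum: 17 present (interested directors count toward quorum); quorum is 14. Satisfied.
Vote: the compensation package for the chief executive requires four-fifths of the disinterested directors present (17 − 3 = 14). 4/5 of 14 = 11.20, rounded up to 12, so 12 affirmative votes are needed; 12 voted in favor. Satisfied.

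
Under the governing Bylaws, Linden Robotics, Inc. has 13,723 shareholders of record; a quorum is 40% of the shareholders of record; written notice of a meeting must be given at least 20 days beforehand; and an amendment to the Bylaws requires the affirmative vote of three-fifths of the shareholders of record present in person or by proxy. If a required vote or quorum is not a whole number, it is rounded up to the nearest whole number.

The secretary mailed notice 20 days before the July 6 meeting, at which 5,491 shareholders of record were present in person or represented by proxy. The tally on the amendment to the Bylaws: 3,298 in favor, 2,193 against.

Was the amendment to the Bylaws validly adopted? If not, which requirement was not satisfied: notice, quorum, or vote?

Valid — all requirements satisfied.

Notice: 20 days given; 20 required. Satisfied.
Quorum: 40% of 13,723 = 5,489.20, rounded up to 5,490; 5,491 present. Satisfied.
Vote: requires three-fifths of those present (5,491); 3/5 of 5491 = 3294.60, rounded up to 3295, so 3,295 needed; 3,298 in favor. Satisfied.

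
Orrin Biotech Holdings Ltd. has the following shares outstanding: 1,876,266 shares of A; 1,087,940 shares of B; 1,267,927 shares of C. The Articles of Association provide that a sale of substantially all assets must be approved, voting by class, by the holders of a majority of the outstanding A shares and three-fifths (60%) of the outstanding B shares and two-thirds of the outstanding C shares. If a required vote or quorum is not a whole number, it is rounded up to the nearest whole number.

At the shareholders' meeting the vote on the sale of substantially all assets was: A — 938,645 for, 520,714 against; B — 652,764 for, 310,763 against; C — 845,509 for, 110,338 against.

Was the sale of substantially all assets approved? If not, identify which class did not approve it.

Approved — every class gave the required vote.

A: a majority of 1876266 is 938134; 938,134 required, 938,645 in favor — approved.
B: 3/5 of 1087940 = 652764; 652,764 required, 652,764 in favor — approved.
C: 2/3 of 1267927 = 845284.67, rounded up to 845285; 845,285 required, 845,509 in favor — approved.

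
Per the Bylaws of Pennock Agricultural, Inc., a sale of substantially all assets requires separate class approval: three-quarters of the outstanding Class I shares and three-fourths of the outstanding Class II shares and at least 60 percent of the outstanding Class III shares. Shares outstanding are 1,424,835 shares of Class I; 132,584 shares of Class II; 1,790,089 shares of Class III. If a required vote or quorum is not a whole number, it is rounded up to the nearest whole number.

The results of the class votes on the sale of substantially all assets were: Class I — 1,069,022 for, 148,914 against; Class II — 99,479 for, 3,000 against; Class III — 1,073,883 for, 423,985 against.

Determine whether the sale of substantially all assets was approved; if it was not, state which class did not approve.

Class I: 3/4 of 1424835 = 1068626.25, rounded up to 1068627; 1,068,627 required, 1,069,022 in favor — approved.
Class II: 3/4 of 132584 = 99438; 99,438 required, 99,479 in favor — approved.
Class III: 3/5 of 1790089 = 1074053.40, rounded up to 1074054; 1,074,054 required, 1,073,883 in favor — not approved.

Not approved — the Class III shares did not give the required vote.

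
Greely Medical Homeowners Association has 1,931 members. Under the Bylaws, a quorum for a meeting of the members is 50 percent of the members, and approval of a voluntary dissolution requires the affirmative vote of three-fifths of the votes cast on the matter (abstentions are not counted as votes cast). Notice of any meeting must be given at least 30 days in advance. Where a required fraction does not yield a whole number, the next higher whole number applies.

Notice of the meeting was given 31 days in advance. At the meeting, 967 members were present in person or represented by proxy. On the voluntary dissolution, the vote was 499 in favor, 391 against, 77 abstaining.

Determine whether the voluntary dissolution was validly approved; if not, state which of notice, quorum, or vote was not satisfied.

Invalid — vote requirement not satisfied.

Notice: 31 days given; 30 required. Satisfied.
Quorum: 50% of 1,931 = 965.50, rounded up to 966; 967 present. Satisfied.
Vote: requires three-fifths of the votes cast (967 − 77 abstaining = 890); 3/5 of 890 = 534, so 534 needed; 499 in favor. Not satisfied.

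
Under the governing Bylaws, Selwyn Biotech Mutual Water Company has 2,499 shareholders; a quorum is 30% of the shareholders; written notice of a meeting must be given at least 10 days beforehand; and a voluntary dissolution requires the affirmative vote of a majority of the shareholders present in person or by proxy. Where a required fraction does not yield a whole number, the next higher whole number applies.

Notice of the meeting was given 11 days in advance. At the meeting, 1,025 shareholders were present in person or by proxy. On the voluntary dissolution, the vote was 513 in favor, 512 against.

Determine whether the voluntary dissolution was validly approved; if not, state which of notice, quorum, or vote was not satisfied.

Notice: 11 days given; 10 required. Satisfied.
Quorum: 30% of 2,499 = 749.70, rounded up to 750; 1,025 present. Satisfied.
Vote: requires a majority of those present (1,025); a majority of 1025 is 513, so 513 needed; 513 in favor. Satisfied.

Valid — all requirements satisfied.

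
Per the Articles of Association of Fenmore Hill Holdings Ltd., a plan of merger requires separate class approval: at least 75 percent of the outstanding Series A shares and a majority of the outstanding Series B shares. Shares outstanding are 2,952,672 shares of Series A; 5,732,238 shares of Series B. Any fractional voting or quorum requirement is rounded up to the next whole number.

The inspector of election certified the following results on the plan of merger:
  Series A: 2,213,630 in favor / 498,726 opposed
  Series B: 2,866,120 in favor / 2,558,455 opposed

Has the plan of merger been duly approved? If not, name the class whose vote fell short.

Series A: 3/4 of 2952672 = 2214504; 2,214,504 required, 2,213,630 in favor — not approved.
Series B: a majority of 5732238 is 2866120; 2,866,120 required, 2,866,120 in favor — approved.

Not approved — the Series A shares did not give the required vote.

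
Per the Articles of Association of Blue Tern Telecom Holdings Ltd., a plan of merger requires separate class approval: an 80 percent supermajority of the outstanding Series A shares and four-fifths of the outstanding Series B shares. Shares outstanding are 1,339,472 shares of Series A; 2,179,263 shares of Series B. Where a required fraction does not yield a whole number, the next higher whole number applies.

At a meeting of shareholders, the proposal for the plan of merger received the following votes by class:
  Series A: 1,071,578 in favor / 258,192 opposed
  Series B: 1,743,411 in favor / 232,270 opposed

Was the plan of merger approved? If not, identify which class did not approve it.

Approved — every class gave the required vote.

Series A: 4/5 of 1339472 = 1071577.60, rounded up to 1071578; 1,071,578 required, 1,071,578 in favor — approved.
Series B: 4/5 of 2179263 = 1743410.40, rounded up to 1743411; 1,743,411 required, 1,743,411 in favor — approved.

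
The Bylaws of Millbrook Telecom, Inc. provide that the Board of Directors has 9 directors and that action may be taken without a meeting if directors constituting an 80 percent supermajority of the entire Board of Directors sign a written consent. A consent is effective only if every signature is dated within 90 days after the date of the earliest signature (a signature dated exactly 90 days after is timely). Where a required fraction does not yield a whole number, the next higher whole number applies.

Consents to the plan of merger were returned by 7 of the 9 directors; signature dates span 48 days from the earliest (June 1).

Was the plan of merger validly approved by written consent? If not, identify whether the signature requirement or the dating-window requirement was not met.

Signatures required: an 80 percent supermajority of 9 — 4/5 of 9 = 7.20, rounded up to 8, so 8 needed; 7 signed. Insufficient.
Dating window: the latest signature is 48 days after the earliest; the limit is 90 days. Within the window.

Not effective — insufficient signatures.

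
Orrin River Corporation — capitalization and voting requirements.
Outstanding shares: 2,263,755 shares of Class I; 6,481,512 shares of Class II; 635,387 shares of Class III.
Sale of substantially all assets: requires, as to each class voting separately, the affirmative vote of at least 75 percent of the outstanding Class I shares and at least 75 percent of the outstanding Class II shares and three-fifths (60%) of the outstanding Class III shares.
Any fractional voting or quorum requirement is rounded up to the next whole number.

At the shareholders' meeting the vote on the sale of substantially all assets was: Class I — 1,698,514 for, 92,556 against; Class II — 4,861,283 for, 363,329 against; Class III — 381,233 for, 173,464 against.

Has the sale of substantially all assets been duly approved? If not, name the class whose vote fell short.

Class I: 3/4 of 2263755 = 1697816.25, rounded up to 1697817; 1,697,817 required, 1,698,514 in favor — approved.
Class II: 3/4 of 6481512 = 4861134; 4,861,134 required, 4,861,283 in favor — approved.
Class III: 3/5 of 635387 = 381232.20, rounded up to 381233; 381,233 required, 381,233 in favor — approved.

Approved — every class gave the required vote.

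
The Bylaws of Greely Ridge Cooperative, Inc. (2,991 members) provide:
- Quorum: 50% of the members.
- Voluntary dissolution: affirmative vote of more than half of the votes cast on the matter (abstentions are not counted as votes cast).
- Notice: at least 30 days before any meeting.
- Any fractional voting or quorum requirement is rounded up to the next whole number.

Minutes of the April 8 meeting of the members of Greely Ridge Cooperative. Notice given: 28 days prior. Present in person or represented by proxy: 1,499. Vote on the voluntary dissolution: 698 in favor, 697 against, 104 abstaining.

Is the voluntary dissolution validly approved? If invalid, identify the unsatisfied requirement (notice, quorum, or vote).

Notice: 28 days given; 30 required. Not satisfied.
Quorum: 50% of 2,991 = 1,495.50, rounded up to 1,496; 1,499 present. Satisfied.
Vote: requires a majority of the votes cast (1,499 − 104 abstaining = 1,395); a majority of 1395 is 698, so 698 needed; 698 in favor. Satisfied.

Invalid — notice requirement not satisfied.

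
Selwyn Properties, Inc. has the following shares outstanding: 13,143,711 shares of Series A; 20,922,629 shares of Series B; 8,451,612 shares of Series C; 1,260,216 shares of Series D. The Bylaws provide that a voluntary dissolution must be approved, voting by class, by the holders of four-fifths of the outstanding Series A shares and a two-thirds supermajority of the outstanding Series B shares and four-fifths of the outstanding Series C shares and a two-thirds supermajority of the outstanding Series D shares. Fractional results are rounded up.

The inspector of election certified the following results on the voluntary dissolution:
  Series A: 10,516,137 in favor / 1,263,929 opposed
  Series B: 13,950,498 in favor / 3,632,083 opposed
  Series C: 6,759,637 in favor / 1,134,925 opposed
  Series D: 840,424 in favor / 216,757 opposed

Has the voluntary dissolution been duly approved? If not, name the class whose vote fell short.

Not approved — the Series C shares did not give the required vote.

Series A: 4/5 of 13143711 = 10514968.80, rounded up to 10514969; 10,514,969 required, 10,516,137 in favor — approved.
Series B: 2/3 of 20922629 = 13948419.33, rounded up to 13948420; 13,948,420 required, 13,950,498 in favor — approved.
Series C: 4/5 of 8451612 = 6761289.60, rounded up to 6761290; 6,761,290 required, 6,759,637 in favor — not approved.
Series D: 2/3 of 1260216 = 840144; 840,144 required, 840,424 in favor — approved.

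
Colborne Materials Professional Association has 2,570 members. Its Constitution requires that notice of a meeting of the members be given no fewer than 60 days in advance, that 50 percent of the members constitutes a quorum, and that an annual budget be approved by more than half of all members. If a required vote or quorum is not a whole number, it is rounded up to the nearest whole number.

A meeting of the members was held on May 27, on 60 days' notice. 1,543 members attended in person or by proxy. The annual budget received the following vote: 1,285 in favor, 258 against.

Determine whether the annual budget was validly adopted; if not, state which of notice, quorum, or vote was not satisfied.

Notice: 60 days given; 60 required. Satisfied.
Quorum: 50% of 2,570 = 1,285; 1,543 present. Satisfied.
Vote: requires a majority of all members (2,570); a majority of 2570 is 1286, so 1,286 needed; 1,285 in favor. Not satisfied.

Invalid — vote requirement not satisfied.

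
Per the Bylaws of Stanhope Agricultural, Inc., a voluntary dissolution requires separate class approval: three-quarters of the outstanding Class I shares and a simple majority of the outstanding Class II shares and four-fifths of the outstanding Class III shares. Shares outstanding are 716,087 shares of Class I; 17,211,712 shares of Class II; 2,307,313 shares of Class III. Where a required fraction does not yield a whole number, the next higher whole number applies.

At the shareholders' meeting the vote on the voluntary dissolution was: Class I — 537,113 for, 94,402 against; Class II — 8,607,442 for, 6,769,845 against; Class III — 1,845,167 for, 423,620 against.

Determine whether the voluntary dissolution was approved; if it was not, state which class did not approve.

Class I: 3/4 of 716087 = 537065.25, rounded up to 537066; 537,066 required, 537,113 in favor — approved.
Class II: a majority of 17211712 is 8605857; 8,605,857 required, 8,607,442 in favor — approved.
Class III: 4/5 of 2307313 = 1845850.40, rounded up to 1845851; 1,845,851 required, 1,845,167 in favor — not approved.

Not approved — the Class III shares did not give the required vote.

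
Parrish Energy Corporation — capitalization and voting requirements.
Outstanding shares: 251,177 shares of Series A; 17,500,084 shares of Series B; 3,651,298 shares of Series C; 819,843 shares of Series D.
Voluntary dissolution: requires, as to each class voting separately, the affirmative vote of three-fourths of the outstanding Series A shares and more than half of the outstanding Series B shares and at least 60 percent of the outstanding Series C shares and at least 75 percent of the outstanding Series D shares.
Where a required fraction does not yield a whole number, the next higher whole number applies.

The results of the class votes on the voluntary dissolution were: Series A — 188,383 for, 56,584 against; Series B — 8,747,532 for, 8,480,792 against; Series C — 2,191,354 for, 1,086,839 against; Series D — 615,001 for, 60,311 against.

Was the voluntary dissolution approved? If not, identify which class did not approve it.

Series A: 3/4 of 251177 = 188382.75, rounded up to 188383; 188,383 required, 188,383 in favor — approved.
Series B: a majority of 17500084 is 8750043; 8,750,043 required, 8,747,532 in favor — not approved.
Series C: 3/5 of 3651298 = 2190778.80, rounded up to 2190779; 2,190,779 required, 2,191,354 in favor — approved.
Series D: 3/4 of 819843 = 614882.25, rounded up to 614883; 614,883 required, 615,001 in favor — approved.

Not approved — the Series B shares did not give the required vote.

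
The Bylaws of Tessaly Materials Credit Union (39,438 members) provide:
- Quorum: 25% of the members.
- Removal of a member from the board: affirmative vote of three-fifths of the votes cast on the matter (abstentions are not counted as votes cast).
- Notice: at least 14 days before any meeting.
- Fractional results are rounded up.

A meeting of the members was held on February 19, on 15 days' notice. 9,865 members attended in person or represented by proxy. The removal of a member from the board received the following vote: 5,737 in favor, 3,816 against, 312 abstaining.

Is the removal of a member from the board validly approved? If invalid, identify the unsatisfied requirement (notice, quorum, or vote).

Notice: 15 days given; 14 required. Satisfied.
Quorum: 25% of 39,438 = 9,859.50, rounded up to 9,860; 9,865 present. Satisfied.
Vote: requires three-fifths of the votes cast (9,865 − 312 abstaining = 9,553); 3/5 of 9553 = 5731.80, rounded up to 5732, so 5,732 needed; 5,737 in favor. Satisfied.

Valid — all requirements satisfied.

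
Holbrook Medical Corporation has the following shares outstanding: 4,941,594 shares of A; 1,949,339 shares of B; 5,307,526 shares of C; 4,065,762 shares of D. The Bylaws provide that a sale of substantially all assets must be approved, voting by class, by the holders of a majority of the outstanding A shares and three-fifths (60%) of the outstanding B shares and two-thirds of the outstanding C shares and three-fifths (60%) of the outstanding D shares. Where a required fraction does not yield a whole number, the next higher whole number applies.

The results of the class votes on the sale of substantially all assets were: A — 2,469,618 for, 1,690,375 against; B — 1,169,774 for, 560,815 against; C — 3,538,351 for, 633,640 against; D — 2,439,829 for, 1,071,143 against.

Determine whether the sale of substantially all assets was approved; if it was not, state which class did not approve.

Not approved — the A shares did not give the required vote.

A: a majority of 4941594 is 2470798; 2,470,798 required, 2,469,618 in favor — not approved.
B: 3/5 of 1949339 = 1169603.40, rounded up to 1169604; 1,169,604 required, 1,169,774 in favor — approved.
C: 2/3 of 5307526 = 3538350.67, rounded up to 3538351; 3,538,351 required, 3,538,351 in favor — approved.
D: 3/5 of 4065762 = 2439457.20, rounded up to 2439458; 2,439,458 required, 2,439,829 in favor — approved.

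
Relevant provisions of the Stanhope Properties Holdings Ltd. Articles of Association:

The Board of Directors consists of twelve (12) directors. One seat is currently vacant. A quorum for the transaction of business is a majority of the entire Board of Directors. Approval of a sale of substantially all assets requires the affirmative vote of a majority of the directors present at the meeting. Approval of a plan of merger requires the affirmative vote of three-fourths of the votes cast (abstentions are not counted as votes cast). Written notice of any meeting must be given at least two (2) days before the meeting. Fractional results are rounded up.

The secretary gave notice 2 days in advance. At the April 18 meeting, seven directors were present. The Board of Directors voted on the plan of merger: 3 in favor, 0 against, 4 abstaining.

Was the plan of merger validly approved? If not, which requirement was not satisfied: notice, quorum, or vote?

Valid — all requirements satisfied.

Notice: 2 days given; 2 required (2 ≥ 2). Satisfied.
Quorum: 7 present; quorum is 7. Satisfied.
Vote: the plan of merger requires three-fourths of the votes cast (7 present − 4 abstaining = 3). 3/4 of 3 = 2.25, rounded up to 3, so 3 affirmative votes are needed; 3 voted in favor. Satisfied.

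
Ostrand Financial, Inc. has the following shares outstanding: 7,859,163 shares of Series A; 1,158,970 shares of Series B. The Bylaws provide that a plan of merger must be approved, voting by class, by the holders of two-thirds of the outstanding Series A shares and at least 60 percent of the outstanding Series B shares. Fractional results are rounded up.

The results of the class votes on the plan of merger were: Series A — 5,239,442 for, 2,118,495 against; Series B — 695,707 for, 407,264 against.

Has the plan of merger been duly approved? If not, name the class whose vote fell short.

Approved — every class gave the required vote.

Series A: 2/3 of 7859163 = 5239442; 5,239,442 required, 5,239,442 in favor — approved.
Series B: 3/5 of 1158970 = 695382; 695,382 required, 695,707 in favor — approved.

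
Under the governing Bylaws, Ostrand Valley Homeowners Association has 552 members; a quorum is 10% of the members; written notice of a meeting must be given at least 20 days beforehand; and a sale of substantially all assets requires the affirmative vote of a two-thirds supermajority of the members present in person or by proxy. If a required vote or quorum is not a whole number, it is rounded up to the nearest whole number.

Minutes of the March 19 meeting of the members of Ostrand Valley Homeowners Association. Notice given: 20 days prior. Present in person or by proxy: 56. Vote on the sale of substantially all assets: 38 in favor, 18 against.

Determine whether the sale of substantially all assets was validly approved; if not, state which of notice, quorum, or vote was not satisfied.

Valid — all requirements satisfied.

Notice: 20 days given; 20 required. Satisfied.
Quorum: 10% of 552 = 55.20, rounded up to 56; 56 present. Satisfied.
Vote: requires two-thirds of those present (56); 2/3 of 56 = 37.33, rounded up to 38, so 38 needed; 38 in favor. Satisfied.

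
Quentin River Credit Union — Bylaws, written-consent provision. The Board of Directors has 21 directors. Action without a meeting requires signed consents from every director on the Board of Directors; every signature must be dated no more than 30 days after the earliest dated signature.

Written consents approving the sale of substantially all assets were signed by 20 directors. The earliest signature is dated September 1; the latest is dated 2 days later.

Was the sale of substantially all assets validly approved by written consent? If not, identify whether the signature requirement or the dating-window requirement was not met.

Not effective — insufficient signatures.

Signatures required: all of 21 — unanimous means all 21, so 21 needed; 20 signed. Insufficient.
Dating window: the latest signature is 2 days after the earliest; the limit is 30 days. Within the window.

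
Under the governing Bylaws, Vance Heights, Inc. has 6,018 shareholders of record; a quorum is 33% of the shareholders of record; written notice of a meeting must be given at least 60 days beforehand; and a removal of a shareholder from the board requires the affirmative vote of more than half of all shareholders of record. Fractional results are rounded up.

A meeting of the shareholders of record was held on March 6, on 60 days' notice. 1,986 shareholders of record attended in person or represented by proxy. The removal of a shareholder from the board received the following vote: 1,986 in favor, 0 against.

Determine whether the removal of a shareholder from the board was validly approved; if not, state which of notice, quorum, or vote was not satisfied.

Invalid — vote requirement not satisfied.

Notice: 60 days given; 60 required. Satisfied.
Quorum: 33% of 6,018 = 1,985.94, rounded up to 1,986; 1,986 present. Satisfied.
Vote: requires a majority of all shareholders of record (6,018); a majority of 6018 is 3010, so 3,010 needed; 1,986 in favor. Not satisfied.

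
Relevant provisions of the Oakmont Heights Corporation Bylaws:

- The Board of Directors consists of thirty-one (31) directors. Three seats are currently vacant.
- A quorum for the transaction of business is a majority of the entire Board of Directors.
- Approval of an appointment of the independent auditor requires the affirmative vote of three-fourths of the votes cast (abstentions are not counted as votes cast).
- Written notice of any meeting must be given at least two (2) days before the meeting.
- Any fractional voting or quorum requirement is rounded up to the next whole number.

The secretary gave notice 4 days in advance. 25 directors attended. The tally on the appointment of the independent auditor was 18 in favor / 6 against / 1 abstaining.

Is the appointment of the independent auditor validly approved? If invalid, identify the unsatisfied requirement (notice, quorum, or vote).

Valid — all requirements satisfied.

Notice: 4 days given; 2 required (4 ≥ 2). Satisfied.
Quorum: 25 present; quorum is 16. Satisfied.
Vote: the appointment of the independent auditor requires three-fourths of the votes cast (25 present − 1 abstaining = 24). 3/4 of 24 = 18, so 18 affirmative votes are needed; 18 voted in favor. Satisfied.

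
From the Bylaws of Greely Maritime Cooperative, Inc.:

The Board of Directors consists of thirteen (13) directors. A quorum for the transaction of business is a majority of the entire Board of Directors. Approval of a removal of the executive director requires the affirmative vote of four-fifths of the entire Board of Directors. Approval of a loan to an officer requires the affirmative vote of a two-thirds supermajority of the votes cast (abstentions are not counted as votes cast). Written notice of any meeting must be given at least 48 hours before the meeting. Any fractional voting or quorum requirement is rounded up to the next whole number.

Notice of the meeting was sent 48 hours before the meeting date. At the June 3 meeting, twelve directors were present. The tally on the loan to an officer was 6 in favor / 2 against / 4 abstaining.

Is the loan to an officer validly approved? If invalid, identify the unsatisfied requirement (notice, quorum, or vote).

Valid — all requirements satisfied.

Notice: 48 hours given; 48 required (48 ≥ 48). Satisfied.
Quorum: 12 present; quorum is 7. Satisfied.
Vote: the loan to an officer requires two-thirds of the votes cast (12 present − 4 abstaining = 8). 2/3 of 8 = 5.33, rounded up to 6, so 6 affirmative votes are needed; 6 voted in favor. Satisfied.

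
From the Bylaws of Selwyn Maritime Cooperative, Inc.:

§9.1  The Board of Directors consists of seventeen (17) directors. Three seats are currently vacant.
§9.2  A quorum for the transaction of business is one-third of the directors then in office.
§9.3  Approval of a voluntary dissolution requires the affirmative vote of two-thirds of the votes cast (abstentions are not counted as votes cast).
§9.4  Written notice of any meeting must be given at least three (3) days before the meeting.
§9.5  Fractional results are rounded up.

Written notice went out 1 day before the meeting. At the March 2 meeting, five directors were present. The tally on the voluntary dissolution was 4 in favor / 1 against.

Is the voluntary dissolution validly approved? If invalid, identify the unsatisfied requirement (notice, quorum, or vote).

Invalid — notice requirement not satisfied.

Notice: 1 day given; 3 required (1 < 3). Not satisfied.
Quorum: 5 present; quorum is 5. Satisfied.
Vote: the voluntary dissolution requires two-thirds of the votes cast (5). 2/3 of 5 = 3.33, rounded up to 4, so 4 affirmative votes are needed; 4 voted in favor. Satisfied.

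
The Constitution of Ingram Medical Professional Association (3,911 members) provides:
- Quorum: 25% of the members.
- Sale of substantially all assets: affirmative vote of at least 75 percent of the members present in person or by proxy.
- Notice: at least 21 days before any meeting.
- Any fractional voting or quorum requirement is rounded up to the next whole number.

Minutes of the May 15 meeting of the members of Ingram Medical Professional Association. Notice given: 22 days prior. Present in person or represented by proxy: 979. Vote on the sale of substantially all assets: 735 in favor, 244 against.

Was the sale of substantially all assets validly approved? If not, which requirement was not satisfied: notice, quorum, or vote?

Valid — all requirements satisfied.

Notice: 22 days given; 21 required. Satisfied.
Quorum: 25% of 3,911 = 977.75, rounded up to 978; 979 present. Satisfied.
Vote: requires three-fourths of those present (979); 3/4 of 979 = 734.25, rounded up to 735, so 735 needed; 735 in favor. Satisfied.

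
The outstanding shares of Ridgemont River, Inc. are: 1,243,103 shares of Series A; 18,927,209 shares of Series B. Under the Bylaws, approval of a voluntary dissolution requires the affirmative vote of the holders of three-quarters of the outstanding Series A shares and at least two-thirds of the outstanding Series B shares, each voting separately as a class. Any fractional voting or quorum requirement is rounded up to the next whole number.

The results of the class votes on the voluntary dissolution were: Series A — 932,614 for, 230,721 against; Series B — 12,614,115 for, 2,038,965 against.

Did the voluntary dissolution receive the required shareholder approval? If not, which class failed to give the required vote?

Series A: 3/4 of 1243103 = 932327.25, rounded up to 932328; 932,328 required, 932,614 in favor — approved.
Series B: 2/3 of 18927209 = 12618139.33, rounded up to 12618140; 12,618,140 required, 12,614,115 in favor — not approved.

Not approved — the Series B shares did not give the required vote.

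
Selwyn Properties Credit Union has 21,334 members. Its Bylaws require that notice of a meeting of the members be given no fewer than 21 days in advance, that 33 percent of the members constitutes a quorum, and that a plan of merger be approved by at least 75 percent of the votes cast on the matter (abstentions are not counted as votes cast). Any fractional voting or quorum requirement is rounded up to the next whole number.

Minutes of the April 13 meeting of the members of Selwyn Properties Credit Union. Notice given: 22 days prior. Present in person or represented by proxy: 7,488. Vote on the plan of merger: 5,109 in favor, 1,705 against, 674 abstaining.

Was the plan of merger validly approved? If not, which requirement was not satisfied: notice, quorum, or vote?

Invalid — vote requirement not satisfied.

Notice: 22 days given; 21 required. Satisfied.
Quorum: 33% of 21,334 = 7,040.22, rounded up to 7,041; 7,488 present. Satisfied.
Vote: requires three-fourths of the votes cast (7,488 − 674 abstaining = 6,814); 3/4 of 6814 = 5110.50, rounded up to 5111, so 5,111 needed; 5,109 in favor. Not satisfied.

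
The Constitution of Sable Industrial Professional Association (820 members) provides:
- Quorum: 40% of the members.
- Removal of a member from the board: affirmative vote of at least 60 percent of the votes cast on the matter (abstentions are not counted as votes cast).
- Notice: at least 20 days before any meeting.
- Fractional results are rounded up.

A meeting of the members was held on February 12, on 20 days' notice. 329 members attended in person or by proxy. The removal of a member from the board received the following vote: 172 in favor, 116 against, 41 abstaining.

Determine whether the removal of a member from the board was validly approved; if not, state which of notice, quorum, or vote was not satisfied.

Notice: 20 days given; 20 required. Satisfied.
Quorum: 40% of 820 = 328; 329 present. Satisfied.
Vote: requires three-fifths of the votes cast (329 − 41 abstaining = 288); 3/5 of 288 = 172.80, rounded up to 173, so 173 needed; 172 in favor. Not satisfied.

Invalid — vote requirement not satisfied.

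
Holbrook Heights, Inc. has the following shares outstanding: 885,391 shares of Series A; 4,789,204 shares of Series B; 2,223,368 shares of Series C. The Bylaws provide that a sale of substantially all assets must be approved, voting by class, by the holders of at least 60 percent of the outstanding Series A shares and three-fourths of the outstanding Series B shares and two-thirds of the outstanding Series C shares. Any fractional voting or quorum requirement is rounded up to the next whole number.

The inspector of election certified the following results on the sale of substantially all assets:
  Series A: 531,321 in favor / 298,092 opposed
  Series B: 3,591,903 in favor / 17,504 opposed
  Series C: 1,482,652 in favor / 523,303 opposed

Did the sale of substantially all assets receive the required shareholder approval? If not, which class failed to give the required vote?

Approved — every class gave the required vote.

Series A: 3/5 of 885391 = 531234.60, rounded up to 531235; 531,235 required, 531,321 in favor — approved.
Series B: 3/4 of 4789204 = 3591903; 3,591,903 required, 3,591,903 in favor — approved.
Series C: 2/3 of 2223368 = 1482245.33, rounded up to 1482246; 1,482,246 required, 1,482,652 in favor — approved.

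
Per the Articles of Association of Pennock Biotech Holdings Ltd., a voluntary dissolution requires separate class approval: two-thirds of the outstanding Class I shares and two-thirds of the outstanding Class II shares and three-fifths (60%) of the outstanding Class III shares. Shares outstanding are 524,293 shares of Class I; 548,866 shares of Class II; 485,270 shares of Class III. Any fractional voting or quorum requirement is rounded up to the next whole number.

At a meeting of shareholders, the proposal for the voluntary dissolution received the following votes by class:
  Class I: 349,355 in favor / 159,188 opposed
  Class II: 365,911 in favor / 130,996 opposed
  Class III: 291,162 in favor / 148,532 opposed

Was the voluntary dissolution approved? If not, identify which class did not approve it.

Class I: 2/3 of 524293 = 349528.67, rounded up to 349529; 349,529 required, 349,355 in favor — not approved.
Class II: 2/3 of 548866 = 365910.67, rounded up to 365911; 365,911 required, 365,911 in favor — approved.
Class III: 3/5 of 485270 = 291162; 291,162 required, 291,162 in favor — approved.

Not approved — the Class I shares did not give the required vote.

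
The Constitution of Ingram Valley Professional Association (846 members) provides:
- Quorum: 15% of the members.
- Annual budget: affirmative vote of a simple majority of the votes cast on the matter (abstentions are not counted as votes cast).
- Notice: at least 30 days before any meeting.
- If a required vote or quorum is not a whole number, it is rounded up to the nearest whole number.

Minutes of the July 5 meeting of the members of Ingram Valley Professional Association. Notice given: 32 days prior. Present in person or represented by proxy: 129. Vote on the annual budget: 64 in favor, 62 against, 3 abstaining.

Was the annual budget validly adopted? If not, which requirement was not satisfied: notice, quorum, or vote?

Notice: 32 days given; 30 required. Satisfied.
Quorum: 15% of 846 = 126.90, rounded up to 127; 129 present. Satisfied.
Vote: requires a majority of the votes cast (129 − 3 abstaining = 126); a majority of 126 is 64, so 64 needed; 64 in favor. Satisfied.

Valid — all requirements satisfied.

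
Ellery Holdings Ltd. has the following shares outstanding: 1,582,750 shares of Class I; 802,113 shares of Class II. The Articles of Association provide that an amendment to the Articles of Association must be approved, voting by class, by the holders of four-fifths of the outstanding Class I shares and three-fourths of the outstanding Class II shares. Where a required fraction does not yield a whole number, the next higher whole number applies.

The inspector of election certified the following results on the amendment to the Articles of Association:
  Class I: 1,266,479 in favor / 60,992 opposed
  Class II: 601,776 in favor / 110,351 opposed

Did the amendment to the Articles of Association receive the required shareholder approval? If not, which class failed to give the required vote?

Approved — every class gave the required vote.

Class I: 4/5 of 1582750 = 1266200; 1,266,200 required, 1,266,479 in favor — approved.
Class II: 3/4 of 802113 = 601584.75, rounded up to 601585; 601,585 required, 601,776 in favor — approved.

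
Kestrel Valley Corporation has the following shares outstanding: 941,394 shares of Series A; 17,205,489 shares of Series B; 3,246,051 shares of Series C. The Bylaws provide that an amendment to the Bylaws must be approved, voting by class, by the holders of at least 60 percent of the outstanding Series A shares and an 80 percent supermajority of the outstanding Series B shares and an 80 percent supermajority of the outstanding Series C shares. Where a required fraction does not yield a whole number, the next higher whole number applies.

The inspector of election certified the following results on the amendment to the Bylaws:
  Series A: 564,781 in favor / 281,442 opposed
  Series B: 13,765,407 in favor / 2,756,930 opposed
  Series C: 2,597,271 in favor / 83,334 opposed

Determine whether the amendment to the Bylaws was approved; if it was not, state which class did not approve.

Not approved — the Series A shares did not give the required vote.

Series A: 3/5 of 941394 = 564836.40, rounded up to 564837; 564,837 required, 564,781 in favor — not approved.
Series B: 4/5 of 17205489 = 13764391.20, rounded up to 13764392; 13,764,392 required, 13,765,407 in favor — approved.
Series C: 4/5 of 3246051 = 2596840.80, rounded up to 2596841; 2,596,841 required, 2,597,271 in favor — approved.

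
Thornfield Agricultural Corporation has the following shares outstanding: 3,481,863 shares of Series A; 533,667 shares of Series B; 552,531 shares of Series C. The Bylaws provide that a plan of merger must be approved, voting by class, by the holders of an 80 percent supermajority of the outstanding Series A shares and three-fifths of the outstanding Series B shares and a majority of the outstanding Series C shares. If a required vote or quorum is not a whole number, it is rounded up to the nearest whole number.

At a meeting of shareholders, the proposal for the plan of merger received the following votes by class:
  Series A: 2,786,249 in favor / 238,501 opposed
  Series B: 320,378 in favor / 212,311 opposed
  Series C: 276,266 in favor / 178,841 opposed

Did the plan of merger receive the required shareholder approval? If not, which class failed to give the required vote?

Approved — every class gave the required vote.

Series A: 4/5 of 3481863 = 2785490.40, rounded up to 2785491; 2,785,491 required, 2,786,249 in favor — approved.
Series B: 3/5 of 533667 = 320200.20, rounded up to 320201; 320,201 required, 320,378 in favor — approved.
Series C: a majority of 552531 is 276266; 276,266 required, 276,266 in favor — approved.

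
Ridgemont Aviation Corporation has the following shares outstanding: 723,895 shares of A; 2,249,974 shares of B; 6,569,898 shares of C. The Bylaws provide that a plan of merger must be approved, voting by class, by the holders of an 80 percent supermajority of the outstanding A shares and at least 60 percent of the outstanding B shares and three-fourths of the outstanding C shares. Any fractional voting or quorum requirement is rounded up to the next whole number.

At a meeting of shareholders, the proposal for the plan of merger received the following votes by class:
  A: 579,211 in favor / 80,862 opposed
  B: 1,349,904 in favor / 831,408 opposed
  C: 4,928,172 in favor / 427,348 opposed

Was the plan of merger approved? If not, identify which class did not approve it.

Not approved — the B shares did not give the required vote.

A: 4/5 of 723895 = 579116; 579,116 required, 579,211 in favor — approved.
B: 3/5 of 2249974 = 1349984.40, rounded up to 1349985; 1,349,985 required, 1,349,904 in favor — not approved.
C: 3/4 of 6569898 = 4927423.50, rounded up to 4927424; 4,927,424 required, 4,928,172 in favor — approved.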